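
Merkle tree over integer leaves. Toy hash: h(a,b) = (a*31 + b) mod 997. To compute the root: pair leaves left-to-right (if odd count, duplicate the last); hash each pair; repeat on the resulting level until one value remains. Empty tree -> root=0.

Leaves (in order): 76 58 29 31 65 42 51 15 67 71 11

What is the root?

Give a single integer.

Answer: 164

Derivation:
L0: [76, 58, 29, 31, 65, 42, 51, 15, 67, 71, 11]
L1: h(76,58)=(76*31+58)%997=420 h(29,31)=(29*31+31)%997=930 h(65,42)=(65*31+42)%997=63 h(51,15)=(51*31+15)%997=599 h(67,71)=(67*31+71)%997=154 h(11,11)=(11*31+11)%997=352 -> [420, 930, 63, 599, 154, 352]
L2: h(420,930)=(420*31+930)%997=989 h(63,599)=(63*31+599)%997=558 h(154,352)=(154*31+352)%997=141 -> [989, 558, 141]
L3: h(989,558)=(989*31+558)%997=310 h(141,141)=(141*31+141)%997=524 -> [310, 524]
L4: h(310,524)=(310*31+524)%997=164 -> [164]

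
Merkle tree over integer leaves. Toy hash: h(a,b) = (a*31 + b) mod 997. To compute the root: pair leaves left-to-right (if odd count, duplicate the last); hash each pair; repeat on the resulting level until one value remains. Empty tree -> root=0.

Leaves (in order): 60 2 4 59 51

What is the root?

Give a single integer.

Answer: 835

Derivation:
L0: [60, 2, 4, 59, 51]
L1: h(60,2)=(60*31+2)%997=865 h(4,59)=(4*31+59)%997=183 h(51,51)=(51*31+51)%997=635 -> [865, 183, 635]
L2: h(865,183)=(865*31+183)%997=79 h(635,635)=(635*31+635)%997=380 -> [79, 380]
L3: h(79,380)=(79*31+380)%997=835 -> [835]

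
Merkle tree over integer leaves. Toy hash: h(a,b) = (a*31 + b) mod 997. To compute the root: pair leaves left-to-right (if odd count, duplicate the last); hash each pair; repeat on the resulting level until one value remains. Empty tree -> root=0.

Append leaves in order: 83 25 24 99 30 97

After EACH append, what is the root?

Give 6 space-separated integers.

After append 83 (leaves=[83]):
  L0: [83]
  root=83
After append 25 (leaves=[83, 25]):
  L0: [83, 25]
  L1: h(83,25)=(83*31+25)%997=604 -> [604]
  root=604
After append 24 (leaves=[83, 25, 24]):
  L0: [83, 25, 24]
  L1: h(83,25)=(83*31+25)%997=604 h(24,24)=(24*31+24)%997=768 -> [604, 768]
  L2: h(604,768)=(604*31+768)%997=549 -> [549]
  root=549
After append 99 (leaves=[83, 25, 24, 99]):
  L0: [83, 25, 24, 99]
  L1: h(83,25)=(83*31+25)%997=604 h(24,99)=(24*31+99)%997=843 -> [604, 843]
  L2: h(604,843)=(604*31+843)%997=624 -> [624]
  root=624
After append 30 (leaves=[83, 25, 24, 99, 30]):
  L0: [83, 25, 24, 99, 30]
  L1: h(83,25)=(83*31+25)%997=604 h(24,99)=(24*31+99)%997=843 h(30,30)=(30*31+30)%997=960 -> [604, 843, 960]
  L2: h(604,843)=(604*31+843)%997=624 h(960,960)=(960*31+960)%997=810 -> [624, 810]
  L3: h(624,810)=(624*31+810)%997=214 -> [214]
  root=214
After append 97 (leaves=[83, 25, 24, 99, 30, 97]):
  L0: [83, 25, 24, 99, 30, 97]
  L1: h(83,25)=(83*31+25)%997=604 h(24,99)=(24*31+99)%997=843 h(30,97)=(30*31+97)%997=30 -> [604, 843, 30]
  L2: h(604,843)=(604*31+843)%997=624 h(30,30)=(30*31+30)%997=960 -> [624, 960]
  L3: h(624,960)=(624*31+960)%997=364 -> [364]
  root=364

Answer: 83 604 549 624 214 364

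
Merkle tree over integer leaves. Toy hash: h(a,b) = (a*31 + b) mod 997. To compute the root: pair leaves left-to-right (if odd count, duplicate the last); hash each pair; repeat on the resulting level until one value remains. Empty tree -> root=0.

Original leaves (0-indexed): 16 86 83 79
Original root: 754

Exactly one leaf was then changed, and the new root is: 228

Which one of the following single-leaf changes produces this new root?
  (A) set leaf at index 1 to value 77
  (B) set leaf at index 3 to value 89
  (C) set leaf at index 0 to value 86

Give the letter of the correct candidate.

Original leaves: [16, 86, 83, 79]
Target new root: 228
Try each candidate change and compute the resulting root:
Candidate A: set leaf[1] = 77 -> leaves = [16, 77, 83, 79]
  L0: [16, 77, 83, 79]
  L1: h(16,77)=(16*31+77)%997=573 h(83,79)=(83*31+79)%997=658 -> [573, 658]
  L2: h(573,658)=(573*31+658)%997=475 -> [475]
  root = 475 != target 228
Candidate B: set leaf[3] = 89 -> leaves = [16, 86, 83, 89]
  L0: [16, 86, 83, 89]
  L1: h(16,86)=(16*31+86)%997=582 h(83,89)=(83*31+89)%997=668 -> [582, 668]
  L2: h(582,668)=(582*31+668)%997=764 -> [764]
  root = 764 != target 228
Candidate C: set leaf[0] = 86 -> leaves = [86, 86, 83, 79]
  L0: [86, 86, 83, 79]
  L1: h(86,86)=(86*31+86)%997=758 h(83,79)=(83*31+79)%997=658 -> [758, 658]
  L2: h(758,658)=(758*31+658)%997=228 -> [228]
  root = 228 == target 228  ** MATCH **
Candidate C produces the target root.

Answer: C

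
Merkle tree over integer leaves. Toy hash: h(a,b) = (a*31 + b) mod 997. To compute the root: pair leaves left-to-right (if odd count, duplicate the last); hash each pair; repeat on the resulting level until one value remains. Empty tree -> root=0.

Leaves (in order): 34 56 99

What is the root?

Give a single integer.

L0: [34, 56, 99]
L1: h(34,56)=(34*31+56)%997=113 h(99,99)=(99*31+99)%997=177 -> [113, 177]
L2: h(113,177)=(113*31+177)%997=689 -> [689]

Answer: 689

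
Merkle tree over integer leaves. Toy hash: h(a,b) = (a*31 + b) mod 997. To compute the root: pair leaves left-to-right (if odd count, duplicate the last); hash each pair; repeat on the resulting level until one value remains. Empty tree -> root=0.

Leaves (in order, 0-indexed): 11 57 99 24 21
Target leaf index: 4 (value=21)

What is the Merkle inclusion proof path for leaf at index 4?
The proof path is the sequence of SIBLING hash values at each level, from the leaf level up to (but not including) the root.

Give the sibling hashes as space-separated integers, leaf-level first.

L0 (leaves): [11, 57, 99, 24, 21], target index=4
L1: h(11,57)=(11*31+57)%997=398 [pair 0] h(99,24)=(99*31+24)%997=102 [pair 1] h(21,21)=(21*31+21)%997=672 [pair 2] -> [398, 102, 672]
  Sibling for proof at L0: 21
L2: h(398,102)=(398*31+102)%997=476 [pair 0] h(672,672)=(672*31+672)%997=567 [pair 1] -> [476, 567]
  Sibling for proof at L1: 672
L3: h(476,567)=(476*31+567)%997=368 [pair 0] -> [368]
  Sibling for proof at L2: 476
Root: 368
Proof path (sibling hashes from leaf to root): [21, 672, 476]

Answer: 21 672 476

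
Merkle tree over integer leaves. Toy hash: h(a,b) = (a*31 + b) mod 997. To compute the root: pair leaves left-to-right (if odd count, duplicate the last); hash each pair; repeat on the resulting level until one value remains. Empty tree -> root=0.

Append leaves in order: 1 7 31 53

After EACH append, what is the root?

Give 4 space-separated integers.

After append 1 (leaves=[1]):
  L0: [1]
  root=1
After append 7 (leaves=[1, 7]):
  L0: [1, 7]
  L1: h(1,7)=(1*31+7)%997=38 -> [38]
  root=38
After append 31 (leaves=[1, 7, 31]):
  L0: [1, 7, 31]
  L1: h(1,7)=(1*31+7)%997=38 h(31,31)=(31*31+31)%997=992 -> [38, 992]
  L2: h(38,992)=(38*31+992)%997=176 -> [176]
  root=176
After append 53 (leaves=[1, 7, 31, 53]):
  L0: [1, 7, 31, 53]
  L1: h(1,7)=(1*31+7)%997=38 h(31,53)=(31*31+53)%997=17 -> [38, 17]
  L2: h(38,17)=(38*31+17)%997=198 -> [198]
  root=198

Answer: 1 38 176 198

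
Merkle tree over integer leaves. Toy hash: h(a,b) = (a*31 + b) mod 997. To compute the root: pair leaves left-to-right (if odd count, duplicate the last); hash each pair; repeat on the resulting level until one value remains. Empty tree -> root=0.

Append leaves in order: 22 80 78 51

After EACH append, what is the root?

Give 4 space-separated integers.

After append 22 (leaves=[22]):
  L0: [22]
  root=22
After append 80 (leaves=[22, 80]):
  L0: [22, 80]
  L1: h(22,80)=(22*31+80)%997=762 -> [762]
  root=762
After append 78 (leaves=[22, 80, 78]):
  L0: [22, 80, 78]
  L1: h(22,80)=(22*31+80)%997=762 h(78,78)=(78*31+78)%997=502 -> [762, 502]
  L2: h(762,502)=(762*31+502)%997=196 -> [196]
  root=196
After append 51 (leaves=[22, 80, 78, 51]):
  L0: [22, 80, 78, 51]
  L1: h(22,80)=(22*31+80)%997=762 h(78,51)=(78*31+51)%997=475 -> [762, 475]
  L2: h(762,475)=(762*31+475)%997=169 -> [169]
  root=169

Answer: 22 762 196 169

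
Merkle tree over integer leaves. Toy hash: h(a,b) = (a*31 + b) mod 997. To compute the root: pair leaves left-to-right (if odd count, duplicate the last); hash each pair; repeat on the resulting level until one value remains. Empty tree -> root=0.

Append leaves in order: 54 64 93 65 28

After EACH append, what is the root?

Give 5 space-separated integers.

After append 54 (leaves=[54]):
  L0: [54]
  root=54
After append 64 (leaves=[54, 64]):
  L0: [54, 64]
  L1: h(54,64)=(54*31+64)%997=741 -> [741]
  root=741
After append 93 (leaves=[54, 64, 93]):
  L0: [54, 64, 93]
  L1: h(54,64)=(54*31+64)%997=741 h(93,93)=(93*31+93)%997=982 -> [741, 982]
  L2: h(741,982)=(741*31+982)%997=25 -> [25]
  root=25
After append 65 (leaves=[54, 64, 93, 65]):
  L0: [54, 64, 93, 65]
  L1: h(54,64)=(54*31+64)%997=741 h(93,65)=(93*31+65)%997=954 -> [741, 954]
  L2: h(741,954)=(741*31+954)%997=994 -> [994]
  root=994
After append 28 (leaves=[54, 64, 93, 65, 28]):
  L0: [54, 64, 93, 65, 28]
  L1: h(54,64)=(54*31+64)%997=741 h(93,65)=(93*31+65)%997=954 h(28,28)=(28*31+28)%997=896 -> [741, 954, 896]
  L2: h(741,954)=(741*31+954)%997=994 h(896,896)=(896*31+896)%997=756 -> [994, 756]
  L3: h(994,756)=(994*31+756)%997=663 -> [663]
  root=663

Answer: 54 741 25 994 663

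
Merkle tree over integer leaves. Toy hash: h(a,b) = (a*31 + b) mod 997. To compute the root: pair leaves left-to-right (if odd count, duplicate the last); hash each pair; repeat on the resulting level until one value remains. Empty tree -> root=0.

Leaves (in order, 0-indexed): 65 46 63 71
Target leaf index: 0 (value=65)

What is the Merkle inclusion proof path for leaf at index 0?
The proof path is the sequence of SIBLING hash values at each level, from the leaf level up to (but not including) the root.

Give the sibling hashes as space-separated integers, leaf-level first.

Answer: 46 30

Derivation:
L0 (leaves): [65, 46, 63, 71], target index=0
L1: h(65,46)=(65*31+46)%997=67 [pair 0] h(63,71)=(63*31+71)%997=30 [pair 1] -> [67, 30]
  Sibling for proof at L0: 46
L2: h(67,30)=(67*31+30)%997=113 [pair 0] -> [113]
  Sibling for proof at L1: 30
Root: 113
Proof path (sibling hashes from leaf to root): [46, 30]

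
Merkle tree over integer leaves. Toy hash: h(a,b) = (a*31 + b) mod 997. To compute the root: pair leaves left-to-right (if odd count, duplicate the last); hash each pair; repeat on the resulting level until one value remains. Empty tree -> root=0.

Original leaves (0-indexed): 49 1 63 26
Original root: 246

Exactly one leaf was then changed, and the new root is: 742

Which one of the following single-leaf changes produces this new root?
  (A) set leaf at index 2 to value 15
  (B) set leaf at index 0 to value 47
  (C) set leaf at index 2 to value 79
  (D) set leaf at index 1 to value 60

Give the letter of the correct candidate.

Original leaves: [49, 1, 63, 26]
Target new root: 742
Try each candidate change and compute the resulting root:
Candidate A: set leaf[2] = 15 -> leaves = [49, 1, 15, 26]
  L0: [49, 1, 15, 26]
  L1: h(49,1)=(49*31+1)%997=523 h(15,26)=(15*31+26)%997=491 -> [523, 491]
  L2: h(523,491)=(523*31+491)%997=752 -> [752]
  root = 752 != target 742
Candidate B: set leaf[0] = 47 -> leaves = [47, 1, 63, 26]
  L0: [47, 1, 63, 26]
  L1: h(47,1)=(47*31+1)%997=461 h(63,26)=(63*31+26)%997=982 -> [461, 982]
  L2: h(461,982)=(461*31+982)%997=318 -> [318]
  root = 318 != target 742
Candidate C: set leaf[2] = 79 -> leaves = [49, 1, 79, 26]
  L0: [49, 1, 79, 26]
  L1: h(49,1)=(49*31+1)%997=523 h(79,26)=(79*31+26)%997=481 -> [523, 481]
  L2: h(523,481)=(523*31+481)%997=742 -> [742]
  root = 742 == target 742  ** MATCH **
Candidate D: set leaf[1] = 60 -> leaves = [49, 60, 63, 26]
  L0: [49, 60, 63, 26]
  L1: h(49,60)=(49*31+60)%997=582 h(63,26)=(63*31+26)%997=982 -> [582, 982]
  L2: h(582,982)=(582*31+982)%997=81 -> [81]
  root = 81 != target 742
Candidate C produces the target root.

Answer: C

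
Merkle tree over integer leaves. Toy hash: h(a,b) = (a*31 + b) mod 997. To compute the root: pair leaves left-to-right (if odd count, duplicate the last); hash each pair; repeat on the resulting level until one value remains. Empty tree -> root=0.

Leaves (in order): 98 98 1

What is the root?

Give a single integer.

Answer: 539

Derivation:
L0: [98, 98, 1]
L1: h(98,98)=(98*31+98)%997=145 h(1,1)=(1*31+1)%997=32 -> [145, 32]
L2: h(145,32)=(145*31+32)%997=539 -> [539]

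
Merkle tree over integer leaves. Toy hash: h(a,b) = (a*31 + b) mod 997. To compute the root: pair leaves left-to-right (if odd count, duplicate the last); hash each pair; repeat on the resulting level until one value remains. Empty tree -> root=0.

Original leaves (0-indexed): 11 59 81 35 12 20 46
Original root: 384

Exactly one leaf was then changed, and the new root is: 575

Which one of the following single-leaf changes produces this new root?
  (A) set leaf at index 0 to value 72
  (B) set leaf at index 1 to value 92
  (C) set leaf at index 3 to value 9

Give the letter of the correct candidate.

Original leaves: [11, 59, 81, 35, 12, 20, 46]
Target new root: 575
Try each candidate change and compute the resulting root:
Candidate A: set leaf[0] = 72 -> leaves = [72, 59, 81, 35, 12, 20, 46]
  L0: [72, 59, 81, 35, 12, 20, 46]
  L1: h(72,59)=(72*31+59)%997=297 h(81,35)=(81*31+35)%997=552 h(12,20)=(12*31+20)%997=392 h(46,46)=(46*31+46)%997=475 -> [297, 552, 392, 475]
  L2: h(297,552)=(297*31+552)%997=786 h(392,475)=(392*31+475)%997=663 -> [786, 663]
  L3: h(786,663)=(786*31+663)%997=104 -> [104]
  root = 104 != target 575
Candidate B: set leaf[1] = 92 -> leaves = [11, 92, 81, 35, 12, 20, 46]
  L0: [11, 92, 81, 35, 12, 20, 46]
  L1: h(11,92)=(11*31+92)%997=433 h(81,35)=(81*31+35)%997=552 h(12,20)=(12*31+20)%997=392 h(46,46)=(46*31+46)%997=475 -> [433, 552, 392, 475]
  L2: h(433,552)=(433*31+552)%997=17 h(392,475)=(392*31+475)%997=663 -> [17, 663]
  L3: h(17,663)=(17*31+663)%997=193 -> [193]
  root = 193 != target 575
Candidate C: set leaf[3] = 9 -> leaves = [11, 59, 81, 9, 12, 20, 46]
  L0: [11, 59, 81, 9, 12, 20, 46]
  L1: h(11,59)=(11*31+59)%997=400 h(81,9)=(81*31+9)%997=526 h(12,20)=(12*31+20)%997=392 h(46,46)=(46*31+46)%997=475 -> [400, 526, 392, 475]
  L2: h(400,526)=(400*31+526)%997=962 h(392,475)=(392*31+475)%997=663 -> [962, 663]
  L3: h(962,663)=(962*31+663)%997=575 -> [575]
  root = 575 == target 575  ** MATCH **
Candidate C produces the target root.

Answer: C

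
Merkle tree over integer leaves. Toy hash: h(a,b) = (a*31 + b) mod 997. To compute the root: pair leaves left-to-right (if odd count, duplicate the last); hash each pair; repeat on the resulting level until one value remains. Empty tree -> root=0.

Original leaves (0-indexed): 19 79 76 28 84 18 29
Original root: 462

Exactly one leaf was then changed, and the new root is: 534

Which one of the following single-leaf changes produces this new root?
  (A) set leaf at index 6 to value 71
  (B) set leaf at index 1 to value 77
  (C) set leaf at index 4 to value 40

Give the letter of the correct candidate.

Original leaves: [19, 79, 76, 28, 84, 18, 29]
Target new root: 534
Try each candidate change and compute the resulting root:
Candidate A: set leaf[6] = 71 -> leaves = [19, 79, 76, 28, 84, 18, 71]
  L0: [19, 79, 76, 28, 84, 18, 71]
  L1: h(19,79)=(19*31+79)%997=668 h(76,28)=(76*31+28)%997=390 h(84,18)=(84*31+18)%997=628 h(71,71)=(71*31+71)%997=278 -> [668, 390, 628, 278]
  L2: h(668,390)=(668*31+390)%997=161 h(628,278)=(628*31+278)%997=803 -> [161, 803]
  L3: h(161,803)=(161*31+803)%997=809 -> [809]
  root = 809 != target 534
Candidate B: set leaf[1] = 77 -> leaves = [19, 77, 76, 28, 84, 18, 29]
  L0: [19, 77, 76, 28, 84, 18, 29]
  L1: h(19,77)=(19*31+77)%997=666 h(76,28)=(76*31+28)%997=390 h(84,18)=(84*31+18)%997=628 h(29,29)=(29*31+29)%997=928 -> [666, 390, 628, 928]
  L2: h(666,390)=(666*31+390)%997=99 h(628,928)=(628*31+928)%997=456 -> [99, 456]
  L3: h(99,456)=(99*31+456)%997=534 -> [534]
  root = 534 == target 534  ** MATCH **
Candidate C: set leaf[4] = 40 -> leaves = [19, 79, 76, 28, 40, 18, 29]
  L0: [19, 79, 76, 28, 40, 18, 29]
  L1: h(19,79)=(19*31+79)%997=668 h(76,28)=(76*31+28)%997=390 h(40,18)=(40*31+18)%997=261 h(29,29)=(29*31+29)%997=928 -> [668, 390, 261, 928]
  L2: h(668,390)=(668*31+390)%997=161 h(261,928)=(261*31+928)%997=46 -> [161, 46]
  L3: h(161,46)=(161*31+46)%997=52 -> [52]
  root = 52 != target 534
Candidate B produces the target root.

Answer: B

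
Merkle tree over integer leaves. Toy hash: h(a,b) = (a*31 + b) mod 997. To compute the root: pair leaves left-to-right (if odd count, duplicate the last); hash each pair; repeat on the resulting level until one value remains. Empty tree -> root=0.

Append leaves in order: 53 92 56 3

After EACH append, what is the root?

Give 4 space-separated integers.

Answer: 53 738 742 689

Derivation:
After append 53 (leaves=[53]):
  L0: [53]
  root=53
After append 92 (leaves=[53, 92]):
  L0: [53, 92]
  L1: h(53,92)=(53*31+92)%997=738 -> [738]
  root=738
After append 56 (leaves=[53, 92, 56]):
  L0: [53, 92, 56]
  L1: h(53,92)=(53*31+92)%997=738 h(56,56)=(56*31+56)%997=795 -> [738, 795]
  L2: h(738,795)=(738*31+795)%997=742 -> [742]
  root=742
After append 3 (leaves=[53, 92, 56, 3]):
  L0: [53, 92, 56, 3]
  L1: h(53,92)=(53*31+92)%997=738 h(56,3)=(56*31+3)%997=742 -> [738, 742]
  L2: h(738,742)=(738*31+742)%997=689 -> [689]
  root=689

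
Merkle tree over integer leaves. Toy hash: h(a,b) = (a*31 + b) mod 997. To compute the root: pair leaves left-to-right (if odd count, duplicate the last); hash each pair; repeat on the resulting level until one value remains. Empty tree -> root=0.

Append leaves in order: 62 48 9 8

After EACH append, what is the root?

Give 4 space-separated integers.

After append 62 (leaves=[62]):
  L0: [62]
  root=62
After append 48 (leaves=[62, 48]):
  L0: [62, 48]
  L1: h(62,48)=(62*31+48)%997=973 -> [973]
  root=973
After append 9 (leaves=[62, 48, 9]):
  L0: [62, 48, 9]
  L1: h(62,48)=(62*31+48)%997=973 h(9,9)=(9*31+9)%997=288 -> [973, 288]
  L2: h(973,288)=(973*31+288)%997=541 -> [541]
  root=541
After append 8 (leaves=[62, 48, 9, 8]):
  L0: [62, 48, 9, 8]
  L1: h(62,48)=(62*31+48)%997=973 h(9,8)=(9*31+8)%997=287 -> [973, 287]
  L2: h(973,287)=(973*31+287)%997=540 -> [540]
  root=540

Answer: 62 973 541 540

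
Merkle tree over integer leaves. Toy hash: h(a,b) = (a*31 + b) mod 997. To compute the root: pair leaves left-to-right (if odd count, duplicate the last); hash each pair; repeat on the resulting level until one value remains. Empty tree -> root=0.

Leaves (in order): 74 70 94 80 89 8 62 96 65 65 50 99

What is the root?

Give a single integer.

Answer: 59

Derivation:
L0: [74, 70, 94, 80, 89, 8, 62, 96, 65, 65, 50, 99]
L1: h(74,70)=(74*31+70)%997=370 h(94,80)=(94*31+80)%997=3 h(89,8)=(89*31+8)%997=773 h(62,96)=(62*31+96)%997=24 h(65,65)=(65*31+65)%997=86 h(50,99)=(50*31+99)%997=652 -> [370, 3, 773, 24, 86, 652]
L2: h(370,3)=(370*31+3)%997=506 h(773,24)=(773*31+24)%997=59 h(86,652)=(86*31+652)%997=327 -> [506, 59, 327]
L3: h(506,59)=(506*31+59)%997=790 h(327,327)=(327*31+327)%997=494 -> [790, 494]
L4: h(790,494)=(790*31+494)%997=59 -> [59]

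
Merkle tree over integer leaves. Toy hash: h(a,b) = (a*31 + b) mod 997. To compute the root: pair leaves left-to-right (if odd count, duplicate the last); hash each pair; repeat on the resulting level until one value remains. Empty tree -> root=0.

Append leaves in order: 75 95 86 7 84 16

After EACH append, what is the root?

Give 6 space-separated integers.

Answer: 75 426 6 924 5 820

Derivation:
After append 75 (leaves=[75]):
  L0: [75]
  root=75
After append 95 (leaves=[75, 95]):
  L0: [75, 95]
  L1: h(75,95)=(75*31+95)%997=426 -> [426]
  root=426
After append 86 (leaves=[75, 95, 86]):
  L0: [75, 95, 86]
  L1: h(75,95)=(75*31+95)%997=426 h(86,86)=(86*31+86)%997=758 -> [426, 758]
  L2: h(426,758)=(426*31+758)%997=6 -> [6]
  root=6
After append 7 (leaves=[75, 95, 86, 7]):
  L0: [75, 95, 86, 7]
  L1: h(75,95)=(75*31+95)%997=426 h(86,7)=(86*31+7)%997=679 -> [426, 679]
  L2: h(426,679)=(426*31+679)%997=924 -> [924]
  root=924
After append 84 (leaves=[75, 95, 86, 7, 84]):
  L0: [75, 95, 86, 7, 84]
  L1: h(75,95)=(75*31+95)%997=426 h(86,7)=(86*31+7)%997=679 h(84,84)=(84*31+84)%997=694 -> [426, 679, 694]
  L2: h(426,679)=(426*31+679)%997=924 h(694,694)=(694*31+694)%997=274 -> [924, 274]
  L3: h(924,274)=(924*31+274)%997=5 -> [5]
  root=5
After append 16 (leaves=[75, 95, 86, 7, 84, 16]):
  L0: [75, 95, 86, 7, 84, 16]
  L1: h(75,95)=(75*31+95)%997=426 h(86,7)=(86*31+7)%997=679 h(84,16)=(84*31+16)%997=626 -> [426, 679, 626]
  L2: h(426,679)=(426*31+679)%997=924 h(626,626)=(626*31+626)%997=92 -> [924, 92]
  L3: h(924,92)=(924*31+92)%997=820 -> [820]
  root=820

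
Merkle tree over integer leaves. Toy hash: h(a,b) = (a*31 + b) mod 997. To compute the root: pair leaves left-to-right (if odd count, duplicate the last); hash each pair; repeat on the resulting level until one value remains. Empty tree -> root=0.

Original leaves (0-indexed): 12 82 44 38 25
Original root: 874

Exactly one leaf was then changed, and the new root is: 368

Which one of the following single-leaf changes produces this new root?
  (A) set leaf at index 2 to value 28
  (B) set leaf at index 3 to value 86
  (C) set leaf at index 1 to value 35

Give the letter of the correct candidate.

Answer: B

Derivation:
Original leaves: [12, 82, 44, 38, 25]
Target new root: 368
Try each candidate change and compute the resulting root:
Candidate A: set leaf[2] = 28 -> leaves = [12, 82, 28, 38, 25]
  L0: [12, 82, 28, 38, 25]
  L1: h(12,82)=(12*31+82)%997=454 h(28,38)=(28*31+38)%997=906 h(25,25)=(25*31+25)%997=800 -> [454, 906, 800]
  L2: h(454,906)=(454*31+906)%997=25 h(800,800)=(800*31+800)%997=675 -> [25, 675]
  L3: h(25,675)=(25*31+675)%997=453 -> [453]
  root = 453 != target 368
Candidate B: set leaf[3] = 86 -> leaves = [12, 82, 44, 86, 25]
  L0: [12, 82, 44, 86, 25]
  L1: h(12,82)=(12*31+82)%997=454 h(44,86)=(44*31+86)%997=453 h(25,25)=(25*31+25)%997=800 -> [454, 453, 800]
  L2: h(454,453)=(454*31+453)%997=569 h(800,800)=(800*31+800)%997=675 -> [569, 675]
  L3: h(569,675)=(569*31+675)%997=368 -> [368]
  root = 368 == target 368  ** MATCH **
Candidate C: set leaf[1] = 35 -> leaves = [12, 35, 44, 38, 25]
  L0: [12, 35, 44, 38, 25]
  L1: h(12,35)=(12*31+35)%997=407 h(44,38)=(44*31+38)%997=405 h(25,25)=(25*31+25)%997=800 -> [407, 405, 800]
  L2: h(407,405)=(407*31+405)%997=61 h(800,800)=(800*31+800)%997=675 -> [61, 675]
  L3: h(61,675)=(61*31+675)%997=572 -> [572]
  root = 572 != target 368
Candidate B produces the target root.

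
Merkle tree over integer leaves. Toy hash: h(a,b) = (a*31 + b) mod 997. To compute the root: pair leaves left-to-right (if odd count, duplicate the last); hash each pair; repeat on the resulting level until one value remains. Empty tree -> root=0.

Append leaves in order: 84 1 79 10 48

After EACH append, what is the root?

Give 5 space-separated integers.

After append 84 (leaves=[84]):
  L0: [84]
  root=84
After append 1 (leaves=[84, 1]):
  L0: [84, 1]
  L1: h(84,1)=(84*31+1)%997=611 -> [611]
  root=611
After append 79 (leaves=[84, 1, 79]):
  L0: [84, 1, 79]
  L1: h(84,1)=(84*31+1)%997=611 h(79,79)=(79*31+79)%997=534 -> [611, 534]
  L2: h(611,534)=(611*31+534)%997=532 -> [532]
  root=532
After append 10 (leaves=[84, 1, 79, 10]):
  L0: [84, 1, 79, 10]
  L1: h(84,1)=(84*31+1)%997=611 h(79,10)=(79*31+10)%997=465 -> [611, 465]
  L2: h(611,465)=(611*31+465)%997=463 -> [463]
  root=463
After append 48 (leaves=[84, 1, 79, 10, 48]):
  L0: [84, 1, 79, 10, 48]
  L1: h(84,1)=(84*31+1)%997=611 h(79,10)=(79*31+10)%997=465 h(48,48)=(48*31+48)%997=539 -> [611, 465, 539]
  L2: h(611,465)=(611*31+465)%997=463 h(539,539)=(539*31+539)%997=299 -> [463, 299]
  L3: h(463,299)=(463*31+299)%997=694 -> [694]
  root=694

Answer: 84 611 532 463 694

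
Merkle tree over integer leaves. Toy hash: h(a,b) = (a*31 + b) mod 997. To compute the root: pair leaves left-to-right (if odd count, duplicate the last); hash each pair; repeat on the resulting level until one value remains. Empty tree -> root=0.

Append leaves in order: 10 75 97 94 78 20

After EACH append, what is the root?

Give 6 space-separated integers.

Answer: 10 385 84 81 629 767

Derivation:
After append 10 (leaves=[10]):
  L0: [10]
  root=10
After append 75 (leaves=[10, 75]):
  L0: [10, 75]
  L1: h(10,75)=(10*31+75)%997=385 -> [385]
  root=385
After append 97 (leaves=[10, 75, 97]):
  L0: [10, 75, 97]
  L1: h(10,75)=(10*31+75)%997=385 h(97,97)=(97*31+97)%997=113 -> [385, 113]
  L2: h(385,113)=(385*31+113)%997=84 -> [84]
  root=84
After append 94 (leaves=[10, 75, 97, 94]):
  L0: [10, 75, 97, 94]
  L1: h(10,75)=(10*31+75)%997=385 h(97,94)=(97*31+94)%997=110 -> [385, 110]
  L2: h(385,110)=(385*31+110)%997=81 -> [81]
  root=81
After append 78 (leaves=[10, 75, 97, 94, 78]):
  L0: [10, 75, 97, 94, 78]
  L1: h(10,75)=(10*31+75)%997=385 h(97,94)=(97*31+94)%997=110 h(78,78)=(78*31+78)%997=502 -> [385, 110, 502]
  L2: h(385,110)=(385*31+110)%997=81 h(502,502)=(502*31+502)%997=112 -> [81, 112]
  L3: h(81,112)=(81*31+112)%997=629 -> [629]
  root=629
After append 20 (leaves=[10, 75, 97, 94, 78, 20]):
  L0: [10, 75, 97, 94, 78, 20]
  L1: h(10,75)=(10*31+75)%997=385 h(97,94)=(97*31+94)%997=110 h(78,20)=(78*31+20)%997=444 -> [385, 110, 444]
  L2: h(385,110)=(385*31+110)%997=81 h(444,444)=(444*31+444)%997=250 -> [81, 250]
  L3: h(81,250)=(81*31+250)%997=767 -> [767]
  root=767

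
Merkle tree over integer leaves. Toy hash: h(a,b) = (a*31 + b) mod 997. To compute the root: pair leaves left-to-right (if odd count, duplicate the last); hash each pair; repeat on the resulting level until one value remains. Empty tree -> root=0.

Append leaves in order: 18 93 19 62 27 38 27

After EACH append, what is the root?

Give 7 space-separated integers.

Answer: 18 651 849 892 465 817 806

Derivation:
After append 18 (leaves=[18]):
  L0: [18]
  root=18
After append 93 (leaves=[18, 93]):
  L0: [18, 93]
  L1: h(18,93)=(18*31+93)%997=651 -> [651]
  root=651
After append 19 (leaves=[18, 93, 19]):
  L0: [18, 93, 19]
  L1: h(18,93)=(18*31+93)%997=651 h(19,19)=(19*31+19)%997=608 -> [651, 608]
  L2: h(651,608)=(651*31+608)%997=849 -> [849]
  root=849
After append 62 (leaves=[18, 93, 19, 62]):
  L0: [18, 93, 19, 62]
  L1: h(18,93)=(18*31+93)%997=651 h(19,62)=(19*31+62)%997=651 -> [651, 651]
  L2: h(651,651)=(651*31+651)%997=892 -> [892]
  root=892
After append 27 (leaves=[18, 93, 19, 62, 27]):
  L0: [18, 93, 19, 62, 27]
  L1: h(18,93)=(18*31+93)%997=651 h(19,62)=(19*31+62)%997=651 h(27,27)=(27*31+27)%997=864 -> [651, 651, 864]
  L2: h(651,651)=(651*31+651)%997=892 h(864,864)=(864*31+864)%997=729 -> [892, 729]
  L3: h(892,729)=(892*31+729)%997=465 -> [465]
  root=465
After append 38 (leaves=[18, 93, 19, 62, 27, 38]):
  L0: [18, 93, 19, 62, 27, 38]
  L1: h(18,93)=(18*31+93)%997=651 h(19,62)=(19*31+62)%997=651 h(27,38)=(27*31+38)%997=875 -> [651, 651, 875]
  L2: h(651,651)=(651*31+651)%997=892 h(875,875)=(875*31+875)%997=84 -> [892, 84]
  L3: h(892,84)=(892*31+84)%997=817 -> [817]
  root=817
After append 27 (leaves=[18, 93, 19, 62, 27, 38, 27]):
  L0: [18, 93, 19, 62, 27, 38, 27]
  L1: h(18,93)=(18*31+93)%997=651 h(19,62)=(19*31+62)%997=651 h(27,38)=(27*31+38)%997=875 h(27,27)=(27*31+27)%997=864 -> [651, 651, 875, 864]
  L2: h(651,651)=(651*31+651)%997=892 h(875,864)=(875*31+864)%997=73 -> [892, 73]
  L3: h(892,73)=(892*31+73)%997=806 -> [806]
  root=806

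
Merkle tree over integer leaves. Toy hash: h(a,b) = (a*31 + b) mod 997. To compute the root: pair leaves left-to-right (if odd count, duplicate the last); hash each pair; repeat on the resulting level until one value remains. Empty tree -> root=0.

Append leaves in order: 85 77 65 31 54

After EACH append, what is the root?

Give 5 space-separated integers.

Answer: 85 718 410 376 153

Derivation:
After append 85 (leaves=[85]):
  L0: [85]
  root=85
After append 77 (leaves=[85, 77]):
  L0: [85, 77]
  L1: h(85,77)=(85*31+77)%997=718 -> [718]
  root=718
After append 65 (leaves=[85, 77, 65]):
  L0: [85, 77, 65]
  L1: h(85,77)=(85*31+77)%997=718 h(65,65)=(65*31+65)%997=86 -> [718, 86]
  L2: h(718,86)=(718*31+86)%997=410 -> [410]
  root=410
After append 31 (leaves=[85, 77, 65, 31]):
  L0: [85, 77, 65, 31]
  L1: h(85,77)=(85*31+77)%997=718 h(65,31)=(65*31+31)%997=52 -> [718, 52]
  L2: h(718,52)=(718*31+52)%997=376 -> [376]
  root=376
After append 54 (leaves=[85, 77, 65, 31, 54]):
  L0: [85, 77, 65, 31, 54]
  L1: h(85,77)=(85*31+77)%997=718 h(65,31)=(65*31+31)%997=52 h(54,54)=(54*31+54)%997=731 -> [718, 52, 731]
  L2: h(718,52)=(718*31+52)%997=376 h(731,731)=(731*31+731)%997=461 -> [376, 461]
  L3: h(376,461)=(376*31+461)%997=153 -> [153]
  root=153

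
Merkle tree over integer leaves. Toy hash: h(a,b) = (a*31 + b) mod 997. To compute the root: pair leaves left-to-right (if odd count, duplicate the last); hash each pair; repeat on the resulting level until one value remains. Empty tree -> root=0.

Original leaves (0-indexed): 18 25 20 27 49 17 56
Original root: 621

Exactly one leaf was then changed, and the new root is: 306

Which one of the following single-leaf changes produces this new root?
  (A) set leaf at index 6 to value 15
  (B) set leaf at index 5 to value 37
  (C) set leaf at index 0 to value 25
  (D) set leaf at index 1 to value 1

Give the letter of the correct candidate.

Original leaves: [18, 25, 20, 27, 49, 17, 56]
Target new root: 306
Try each candidate change and compute the resulting root:
Candidate A: set leaf[6] = 15 -> leaves = [18, 25, 20, 27, 49, 17, 15]
  L0: [18, 25, 20, 27, 49, 17, 15]
  L1: h(18,25)=(18*31+25)%997=583 h(20,27)=(20*31+27)%997=647 h(49,17)=(49*31+17)%997=539 h(15,15)=(15*31+15)%997=480 -> [583, 647, 539, 480]
  L2: h(583,647)=(583*31+647)%997=774 h(539,480)=(539*31+480)%997=240 -> [774, 240]
  L3: h(774,240)=(774*31+240)%997=306 -> [306]
  root = 306 == target 306  ** MATCH **
Candidate B: set leaf[5] = 37 -> leaves = [18, 25, 20, 27, 49, 37, 56]
  L0: [18, 25, 20, 27, 49, 37, 56]
  L1: h(18,25)=(18*31+25)%997=583 h(20,27)=(20*31+27)%997=647 h(49,37)=(49*31+37)%997=559 h(56,56)=(56*31+56)%997=795 -> [583, 647, 559, 795]
  L2: h(583,647)=(583*31+647)%997=774 h(559,795)=(559*31+795)%997=178 -> [774, 178]
  L3: h(774,178)=(774*31+178)%997=244 -> [244]
  root = 244 != target 306
Candidate C: set leaf[0] = 25 -> leaves = [25, 25, 20, 27, 49, 17, 56]
  L0: [25, 25, 20, 27, 49, 17, 56]
  L1: h(25,25)=(25*31+25)%997=800 h(20,27)=(20*31+27)%997=647 h(49,17)=(49*31+17)%997=539 h(56,56)=(56*31+56)%997=795 -> [800, 647, 539, 795]
  L2: h(800,647)=(800*31+647)%997=522 h(539,795)=(539*31+795)%997=555 -> [522, 555]
  L3: h(522,555)=(522*31+555)%997=785 -> [785]
  root = 785 != target 306
Candidate D: set leaf[1] = 1 -> leaves = [18, 1, 20, 27, 49, 17, 56]
  L0: [18, 1, 20, 27, 49, 17, 56]
  L1: h(18,1)=(18*31+1)%997=559 h(20,27)=(20*31+27)%997=647 h(49,17)=(49*31+17)%997=539 h(56,56)=(56*31+56)%997=795 -> [559, 647, 539, 795]
  L2: h(559,647)=(559*31+647)%997=30 h(539,795)=(539*31+795)%997=555 -> [30, 555]
  L3: h(30,555)=(30*31+555)%997=488 -> [488]
  root = 488 != target 306
Candidate A produces the target root.

Answer: A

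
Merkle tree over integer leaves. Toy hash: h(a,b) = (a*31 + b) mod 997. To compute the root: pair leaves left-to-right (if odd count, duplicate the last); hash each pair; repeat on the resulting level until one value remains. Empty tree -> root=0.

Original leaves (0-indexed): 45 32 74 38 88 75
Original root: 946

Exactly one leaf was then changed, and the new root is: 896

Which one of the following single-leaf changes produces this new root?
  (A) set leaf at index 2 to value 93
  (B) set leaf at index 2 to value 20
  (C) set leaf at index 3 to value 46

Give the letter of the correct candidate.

Answer: B

Derivation:
Original leaves: [45, 32, 74, 38, 88, 75]
Target new root: 896
Try each candidate change and compute the resulting root:
Candidate A: set leaf[2] = 93 -> leaves = [45, 32, 93, 38, 88, 75]
  L0: [45, 32, 93, 38, 88, 75]
  L1: h(45,32)=(45*31+32)%997=430 h(93,38)=(93*31+38)%997=927 h(88,75)=(88*31+75)%997=809 -> [430, 927, 809]
  L2: h(430,927)=(430*31+927)%997=299 h(809,809)=(809*31+809)%997=963 -> [299, 963]
  L3: h(299,963)=(299*31+963)%997=262 -> [262]
  root = 262 != target 896
Candidate B: set leaf[2] = 20 -> leaves = [45, 32, 20, 38, 88, 75]
  L0: [45, 32, 20, 38, 88, 75]
  L1: h(45,32)=(45*31+32)%997=430 h(20,38)=(20*31+38)%997=658 h(88,75)=(88*31+75)%997=809 -> [430, 658, 809]
  L2: h(430,658)=(430*31+658)%997=30 h(809,809)=(809*31+809)%997=963 -> [30, 963]
  L3: h(30,963)=(30*31+963)%997=896 -> [896]
  root = 896 == target 896  ** MATCH **
Candidate C: set leaf[3] = 46 -> leaves = [45, 32, 74, 46, 88, 75]
  L0: [45, 32, 74, 46, 88, 75]
  L1: h(45,32)=(45*31+32)%997=430 h(74,46)=(74*31+46)%997=346 h(88,75)=(88*31+75)%997=809 -> [430, 346, 809]
  L2: h(430,346)=(430*31+346)%997=715 h(809,809)=(809*31+809)%997=963 -> [715, 963]
  L3: h(715,963)=(715*31+963)%997=197 -> [197]
  root = 197 != target 896
Candidate B produces the target root.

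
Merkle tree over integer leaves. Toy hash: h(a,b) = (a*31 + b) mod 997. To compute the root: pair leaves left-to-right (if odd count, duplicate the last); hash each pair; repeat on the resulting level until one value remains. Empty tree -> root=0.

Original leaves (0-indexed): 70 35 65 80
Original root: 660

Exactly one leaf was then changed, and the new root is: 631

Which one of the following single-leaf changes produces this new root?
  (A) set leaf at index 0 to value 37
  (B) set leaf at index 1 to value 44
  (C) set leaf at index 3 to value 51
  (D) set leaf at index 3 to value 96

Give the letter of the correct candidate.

Original leaves: [70, 35, 65, 80]
Target new root: 631
Try each candidate change and compute the resulting root:
Candidate A: set leaf[0] = 37 -> leaves = [37, 35, 65, 80]
  L0: [37, 35, 65, 80]
  L1: h(37,35)=(37*31+35)%997=185 h(65,80)=(65*31+80)%997=101 -> [185, 101]
  L2: h(185,101)=(185*31+101)%997=851 -> [851]
  root = 851 != target 631
Candidate B: set leaf[1] = 44 -> leaves = [70, 44, 65, 80]
  L0: [70, 44, 65, 80]
  L1: h(70,44)=(70*31+44)%997=220 h(65,80)=(65*31+80)%997=101 -> [220, 101]
  L2: h(220,101)=(220*31+101)%997=939 -> [939]
  root = 939 != target 631
Candidate C: set leaf[3] = 51 -> leaves = [70, 35, 65, 51]
  L0: [70, 35, 65, 51]
  L1: h(70,35)=(70*31+35)%997=211 h(65,51)=(65*31+51)%997=72 -> [211, 72]
  L2: h(211,72)=(211*31+72)%997=631 -> [631]
  root = 631 == target 631  ** MATCH **
Candidate D: set leaf[3] = 96 -> leaves = [70, 35, 65, 96]
  L0: [70, 35, 65, 96]
  L1: h(70,35)=(70*31+35)%997=211 h(65,96)=(65*31+96)%997=117 -> [211, 117]
  L2: h(211,117)=(211*31+117)%997=676 -> [676]
  root = 676 != target 631
Candidate C produces the target root.

Answer: C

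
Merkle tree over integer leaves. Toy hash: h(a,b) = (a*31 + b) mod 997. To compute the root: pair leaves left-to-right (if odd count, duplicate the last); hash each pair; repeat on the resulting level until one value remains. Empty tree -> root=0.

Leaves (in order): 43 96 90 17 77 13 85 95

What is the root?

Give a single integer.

Answer: 42

Derivation:
L0: [43, 96, 90, 17, 77, 13, 85, 95]
L1: h(43,96)=(43*31+96)%997=432 h(90,17)=(90*31+17)%997=813 h(77,13)=(77*31+13)%997=406 h(85,95)=(85*31+95)%997=736 -> [432, 813, 406, 736]
L2: h(432,813)=(432*31+813)%997=247 h(406,736)=(406*31+736)%997=361 -> [247, 361]
L3: h(247,361)=(247*31+361)%997=42 -> [42]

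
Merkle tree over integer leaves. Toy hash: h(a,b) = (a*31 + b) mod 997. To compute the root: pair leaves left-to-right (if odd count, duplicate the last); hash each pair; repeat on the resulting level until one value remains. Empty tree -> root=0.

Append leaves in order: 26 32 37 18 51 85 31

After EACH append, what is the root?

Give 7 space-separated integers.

After append 26 (leaves=[26]):
  L0: [26]
  root=26
After append 32 (leaves=[26, 32]):
  L0: [26, 32]
  L1: h(26,32)=(26*31+32)%997=838 -> [838]
  root=838
After append 37 (leaves=[26, 32, 37]):
  L0: [26, 32, 37]
  L1: h(26,32)=(26*31+32)%997=838 h(37,37)=(37*31+37)%997=187 -> [838, 187]
  L2: h(838,187)=(838*31+187)%997=243 -> [243]
  root=243
After append 18 (leaves=[26, 32, 37, 18]):
  L0: [26, 32, 37, 18]
  L1: h(26,32)=(26*31+32)%997=838 h(37,18)=(37*31+18)%997=168 -> [838, 168]
  L2: h(838,168)=(838*31+168)%997=224 -> [224]
  root=224
After append 51 (leaves=[26, 32, 37, 18, 51]):
  L0: [26, 32, 37, 18, 51]
  L1: h(26,32)=(26*31+32)%997=838 h(37,18)=(37*31+18)%997=168 h(51,51)=(51*31+51)%997=635 -> [838, 168, 635]
  L2: h(838,168)=(838*31+168)%997=224 h(635,635)=(635*31+635)%997=380 -> [224, 380]
  L3: h(224,380)=(224*31+380)%997=345 -> [345]
  root=345
After append 85 (leaves=[26, 32, 37, 18, 51, 85]):
  L0: [26, 32, 37, 18, 51, 85]
  L1: h(26,32)=(26*31+32)%997=838 h(37,18)=(37*31+18)%997=168 h(51,85)=(51*31+85)%997=669 -> [838, 168, 669]
  L2: h(838,168)=(838*31+168)%997=224 h(669,669)=(669*31+669)%997=471 -> [224, 471]
  L3: h(224,471)=(224*31+471)%997=436 -> [436]
  root=436
After append 31 (leaves=[26, 32, 37, 18, 51, 85, 31]):
  L0: [26, 32, 37, 18, 51, 85, 31]
  L1: h(26,32)=(26*31+32)%997=838 h(37,18)=(37*31+18)%997=168 h(51,85)=(51*31+85)%997=669 h(31,31)=(31*31+31)%997=992 -> [838, 168, 669, 992]
  L2: h(838,168)=(838*31+168)%997=224 h(669,992)=(669*31+992)%997=794 -> [224, 794]
  L3: h(224,794)=(224*31+794)%997=759 -> [759]
  root=759

Answer: 26 838 243 224 345 436 759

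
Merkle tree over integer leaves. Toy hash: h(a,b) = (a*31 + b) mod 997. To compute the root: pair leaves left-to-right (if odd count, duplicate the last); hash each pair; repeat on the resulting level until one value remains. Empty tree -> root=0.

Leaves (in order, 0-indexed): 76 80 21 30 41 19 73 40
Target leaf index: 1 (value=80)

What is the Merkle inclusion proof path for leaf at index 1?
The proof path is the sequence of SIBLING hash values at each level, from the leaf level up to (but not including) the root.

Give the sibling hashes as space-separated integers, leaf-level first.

Answer: 76 681 419

Derivation:
L0 (leaves): [76, 80, 21, 30, 41, 19, 73, 40], target index=1
L1: h(76,80)=(76*31+80)%997=442 [pair 0] h(21,30)=(21*31+30)%997=681 [pair 1] h(41,19)=(41*31+19)%997=293 [pair 2] h(73,40)=(73*31+40)%997=309 [pair 3] -> [442, 681, 293, 309]
  Sibling for proof at L0: 76
L2: h(442,681)=(442*31+681)%997=425 [pair 0] h(293,309)=(293*31+309)%997=419 [pair 1] -> [425, 419]
  Sibling for proof at L1: 681
L3: h(425,419)=(425*31+419)%997=633 [pair 0] -> [633]
  Sibling for proof at L2: 419
Root: 633
Proof path (sibling hashes from leaf to root): [76, 681, 419]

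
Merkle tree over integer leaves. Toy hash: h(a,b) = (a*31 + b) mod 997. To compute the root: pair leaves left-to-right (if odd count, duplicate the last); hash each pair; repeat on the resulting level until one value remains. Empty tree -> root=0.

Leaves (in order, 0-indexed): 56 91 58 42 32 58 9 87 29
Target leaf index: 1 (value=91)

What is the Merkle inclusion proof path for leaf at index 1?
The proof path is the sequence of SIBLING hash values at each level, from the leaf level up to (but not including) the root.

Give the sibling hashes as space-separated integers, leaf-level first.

Answer: 56 843 15 131

Derivation:
L0 (leaves): [56, 91, 58, 42, 32, 58, 9, 87, 29], target index=1
L1: h(56,91)=(56*31+91)%997=830 [pair 0] h(58,42)=(58*31+42)%997=843 [pair 1] h(32,58)=(32*31+58)%997=53 [pair 2] h(9,87)=(9*31+87)%997=366 [pair 3] h(29,29)=(29*31+29)%997=928 [pair 4] -> [830, 843, 53, 366, 928]
  Sibling for proof at L0: 56
L2: h(830,843)=(830*31+843)%997=651 [pair 0] h(53,366)=(53*31+366)%997=15 [pair 1] h(928,928)=(928*31+928)%997=783 [pair 2] -> [651, 15, 783]
  Sibling for proof at L1: 843
L3: h(651,15)=(651*31+15)%997=256 [pair 0] h(783,783)=(783*31+783)%997=131 [pair 1] -> [256, 131]
  Sibling for proof at L2: 15
L4: h(256,131)=(256*31+131)%997=91 [pair 0] -> [91]
  Sibling for proof at L3: 131
Root: 91
Proof path (sibling hashes from leaf to root): [56, 843, 15, 131]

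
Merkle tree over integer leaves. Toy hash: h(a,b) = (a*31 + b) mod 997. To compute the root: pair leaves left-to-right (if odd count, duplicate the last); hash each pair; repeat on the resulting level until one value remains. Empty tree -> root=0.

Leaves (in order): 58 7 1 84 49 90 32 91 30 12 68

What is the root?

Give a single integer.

Answer: 99

Derivation:
L0: [58, 7, 1, 84, 49, 90, 32, 91, 30, 12, 68]
L1: h(58,7)=(58*31+7)%997=808 h(1,84)=(1*31+84)%997=115 h(49,90)=(49*31+90)%997=612 h(32,91)=(32*31+91)%997=86 h(30,12)=(30*31+12)%997=942 h(68,68)=(68*31+68)%997=182 -> [808, 115, 612, 86, 942, 182]
L2: h(808,115)=(808*31+115)%997=238 h(612,86)=(612*31+86)%997=115 h(942,182)=(942*31+182)%997=471 -> [238, 115, 471]
L3: h(238,115)=(238*31+115)%997=514 h(471,471)=(471*31+471)%997=117 -> [514, 117]
L4: h(514,117)=(514*31+117)%997=99 -> [99]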